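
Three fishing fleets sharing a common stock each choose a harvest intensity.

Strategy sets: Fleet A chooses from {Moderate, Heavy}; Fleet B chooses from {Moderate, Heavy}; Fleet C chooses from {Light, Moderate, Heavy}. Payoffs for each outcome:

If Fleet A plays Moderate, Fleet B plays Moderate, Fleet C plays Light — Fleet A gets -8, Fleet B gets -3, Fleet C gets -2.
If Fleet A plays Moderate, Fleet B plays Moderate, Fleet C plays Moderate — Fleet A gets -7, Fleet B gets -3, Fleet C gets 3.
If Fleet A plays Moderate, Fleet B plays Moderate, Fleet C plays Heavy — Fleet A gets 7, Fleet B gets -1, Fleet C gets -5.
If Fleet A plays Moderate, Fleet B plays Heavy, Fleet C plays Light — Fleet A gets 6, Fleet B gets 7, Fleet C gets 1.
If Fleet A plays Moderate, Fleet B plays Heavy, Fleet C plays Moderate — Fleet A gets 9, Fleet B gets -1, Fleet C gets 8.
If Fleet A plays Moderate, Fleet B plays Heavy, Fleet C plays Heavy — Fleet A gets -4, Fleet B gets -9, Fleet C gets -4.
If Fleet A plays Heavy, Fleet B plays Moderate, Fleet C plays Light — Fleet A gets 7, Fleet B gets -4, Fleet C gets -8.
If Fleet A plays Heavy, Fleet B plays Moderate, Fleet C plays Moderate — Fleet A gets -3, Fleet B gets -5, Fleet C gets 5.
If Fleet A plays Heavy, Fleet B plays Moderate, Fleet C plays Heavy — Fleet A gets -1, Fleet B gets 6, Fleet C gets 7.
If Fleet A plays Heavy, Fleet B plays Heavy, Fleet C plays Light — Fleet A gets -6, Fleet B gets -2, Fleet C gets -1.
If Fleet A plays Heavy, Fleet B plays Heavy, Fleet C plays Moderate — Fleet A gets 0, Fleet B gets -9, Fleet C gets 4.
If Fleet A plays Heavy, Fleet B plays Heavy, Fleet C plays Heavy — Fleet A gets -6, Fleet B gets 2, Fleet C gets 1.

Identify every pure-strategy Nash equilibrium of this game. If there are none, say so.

Check each profile: it is a Nash equilibrium iff no player can strictly gain by switching unilaterally.
(Moderate, Moderate, Light): Fleet A can switch to Heavy (-8 → 7). Not NE.
(Moderate, Moderate, Moderate): Fleet A can switch to Heavy (-7 → -3). Not NE.
(Moderate, Moderate, Heavy): Fleet C can switch to Light (-5 → -2). Not NE.
(Moderate, Heavy, Light): Fleet C can switch to Moderate (1 → 8). Not NE.
(Moderate, Heavy, Moderate): Fleet A gets 9, best alternative 0; Fleet B gets -1, best alternative -3; Fleet C gets 8, best alternative 1. No profitable deviation — NE.
(Moderate, Heavy, Heavy): Fleet B can switch to Moderate (-9 → -1). Not NE.
(Heavy, Moderate, Light): Fleet B can switch to Heavy (-4 → -2). Not NE.
(Heavy, Moderate, Moderate): Fleet C can switch to Heavy (5 → 7). Not NE.
(Heavy, Moderate, Heavy): Fleet A can switch to Moderate (-1 → 7). Not NE.
(The remaining 3 profiles each have a profitable deviation by the same check.)

(Moderate, Heavy, Moderate)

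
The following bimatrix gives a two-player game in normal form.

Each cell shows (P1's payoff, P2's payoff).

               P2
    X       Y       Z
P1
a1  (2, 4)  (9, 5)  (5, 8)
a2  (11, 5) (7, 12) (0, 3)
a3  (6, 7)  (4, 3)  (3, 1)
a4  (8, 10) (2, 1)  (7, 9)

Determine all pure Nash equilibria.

There is no pure-strategy Nash equilibrium.

Mark each player's best response to every combination of opponents' strategies; a profile where every player is best-responding is a pure Nash equilibrium.
P1 against X: payoffs 2, 11, 6, 8 → best response a2.
P1 against Y: payoffs 9, 7, 4, 2 → best response a1.
P1 against Z: payoffs 5, 0, 3, 7 → best response a4.
P2 against a1: payoffs 4, 5, 8 → best response Z.
P2 against a2: payoffs 5, 12, 3 → best response Y.
P2 against a3: payoffs 7, 3, 1 → best response X.
P2 against a4: payoffs 10, 1, 9 → best response X.
No profile is a mutual best response for all players.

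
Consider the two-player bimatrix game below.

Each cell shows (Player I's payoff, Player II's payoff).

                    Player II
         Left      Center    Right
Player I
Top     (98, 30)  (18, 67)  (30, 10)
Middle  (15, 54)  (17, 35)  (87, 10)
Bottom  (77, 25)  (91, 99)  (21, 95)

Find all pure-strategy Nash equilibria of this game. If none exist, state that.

(Top, Left): Player II can switch to Center (30 → 67). Not NE.
(Top, Center): Player I can switch to Bottom (18 → 91). Not NE.
(Top, Right): Player I can switch to Middle (30 → 87). Not NE.
(Middle, Left): Player I can switch to Top (15 → 98). Not NE.
(Middle, Center): Player I can switch to Top (17 → 18). Not NE.
(Middle, Right): Player II can switch to Left (10 → 54). Not NE.
(Bottom, Center): Player I gets 91, best alternative 18; Player II gets 99, best alternative 95. No profitable deviation — NE.
(The remaining 2 profiles each have a profitable deviation by the same check.)

The unique pure-strategy Nash equilibrium is (Bottom, Center).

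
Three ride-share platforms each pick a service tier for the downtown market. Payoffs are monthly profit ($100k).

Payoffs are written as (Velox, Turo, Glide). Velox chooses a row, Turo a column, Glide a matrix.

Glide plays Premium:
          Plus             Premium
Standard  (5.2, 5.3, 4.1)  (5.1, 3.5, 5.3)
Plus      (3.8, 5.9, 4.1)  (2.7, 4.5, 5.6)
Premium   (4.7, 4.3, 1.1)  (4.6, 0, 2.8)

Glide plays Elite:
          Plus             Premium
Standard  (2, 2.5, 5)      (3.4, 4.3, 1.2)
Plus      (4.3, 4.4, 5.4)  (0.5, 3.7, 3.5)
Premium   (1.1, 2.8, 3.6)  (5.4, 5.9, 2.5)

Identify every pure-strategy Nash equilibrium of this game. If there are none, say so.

(Standard, Plus, Premium): Glide can switch to Elite (4.1 → 5). Not NE.
(Standard, Plus, Elite): Velox can switch to Plus (2 → 4.3). Not NE.
(Standard, Premium, Premium): Turo can switch to Plus (3.5 → 5.3). Not NE.
(Standard, Premium, Elite): Velox can switch to Premium (3.4 → 5.4). Not NE.
(Plus, Plus, Premium): Velox can switch to Standard (3.8 → 5.2). Not NE.
(Plus, Plus, Elite): Velox gets 4.3, best alternative 2; Turo gets 4.4, best alternative 3.7; Glide gets 5.4, best alternative 4.1. No profitable deviation — NE.
(Plus, Premium, Premium): Velox can switch to Standard (2.7 → 5.1). Not NE.
(Plus, Premium, Elite): Velox can switch to Standard (0.5 → 3.4). Not NE.
(Premium, Plus, Premium): Velox can switch to Standard (4.7 → 5.2). Not NE.
(The remaining 3 profiles each have a profitable deviation by the same check.)

Pure NE: (Plus, Plus, Elite)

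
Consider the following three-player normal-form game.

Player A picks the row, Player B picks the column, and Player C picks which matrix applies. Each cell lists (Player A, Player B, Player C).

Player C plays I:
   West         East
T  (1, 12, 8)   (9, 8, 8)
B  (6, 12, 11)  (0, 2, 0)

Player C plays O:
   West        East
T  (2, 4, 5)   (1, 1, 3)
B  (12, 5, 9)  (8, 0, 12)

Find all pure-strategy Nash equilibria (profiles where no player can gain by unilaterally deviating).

The unique pure-strategy Nash equilibrium is (B, West, I).

Player A against (West, I): payoffs 1, 6 → best response B.
Player A against (West, O): payoffs 2, 12 → best response B.
Player A against (East, I): payoffs 9, 0 → best response T.
Player A against (East, O): payoffs 1, 8 → best response B.
Player B against (T, I): payoffs 12, 8 → best response West.
Player B against (T, O): payoffs 4, 1 → best response West.
Player B against (B, I): payoffs 12, 2 → best response West.
Player B against (B, O): payoffs 5, 0 → best response West.
Player C against (T, West): payoffs 8, 5 → best response I.
Player C against (T, East): payoffs 8, 3 → best response I.
Player C against (B, West): payoffs 11, 9 → best response I.
Player C against (B, East): payoffs 0, 12 → best response O.
Mutual best responses: (B, West, I).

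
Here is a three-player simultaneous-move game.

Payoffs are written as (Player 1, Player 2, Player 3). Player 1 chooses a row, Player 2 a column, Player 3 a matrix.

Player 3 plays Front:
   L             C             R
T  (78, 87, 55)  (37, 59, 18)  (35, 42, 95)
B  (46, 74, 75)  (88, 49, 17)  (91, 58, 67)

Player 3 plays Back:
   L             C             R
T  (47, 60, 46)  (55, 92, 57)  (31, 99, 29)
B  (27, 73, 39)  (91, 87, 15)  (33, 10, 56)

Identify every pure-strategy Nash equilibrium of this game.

For each player, find the best response to each opponent profile; mutual best responses are the pure NE.
Player 1 against (L, Front): payoffs 78, 46 → best response T.
Player 1 against (L, Back): payoffs 47, 27 → best response T.
Player 1 against (C, Front): payoffs 37, 88 → best response B.
Player 1 against (C, Back): payoffs 55, 91 → best response B.
Player 1 against (R, Front): payoffs 35, 91 → best response B.
Player 1 against (R, Back): payoffs 31, 33 → best response B.
Player 2 against (T, Front): payoffs 87, 59, 42 → best response L.
Player 2 against (T, Back): payoffs 60, 92, 99 → best response R.
Player 2 against (B, Front): payoffs 74, 49, 58 → best response L.
Player 2 against (B, Back): payoffs 73, 87, 10 → best response C.
Player 3 against (T, L): payoffs 55, 46 → best response Front.
Player 3 against (T, C): payoffs 18, 57 → best response Back.
Player 3 against (T, R): payoffs 95, 29 → best response Front.
Player 3 against (B, L): payoffs 75, 39 → best response Front.
Player 3 against (B, C): payoffs 17, 15 → best response Front.
Player 3 against (B, R): payoffs 67, 56 → best response Front.
Mutual best responses: (T, L, Front).

Pure NE: (T, L, Front)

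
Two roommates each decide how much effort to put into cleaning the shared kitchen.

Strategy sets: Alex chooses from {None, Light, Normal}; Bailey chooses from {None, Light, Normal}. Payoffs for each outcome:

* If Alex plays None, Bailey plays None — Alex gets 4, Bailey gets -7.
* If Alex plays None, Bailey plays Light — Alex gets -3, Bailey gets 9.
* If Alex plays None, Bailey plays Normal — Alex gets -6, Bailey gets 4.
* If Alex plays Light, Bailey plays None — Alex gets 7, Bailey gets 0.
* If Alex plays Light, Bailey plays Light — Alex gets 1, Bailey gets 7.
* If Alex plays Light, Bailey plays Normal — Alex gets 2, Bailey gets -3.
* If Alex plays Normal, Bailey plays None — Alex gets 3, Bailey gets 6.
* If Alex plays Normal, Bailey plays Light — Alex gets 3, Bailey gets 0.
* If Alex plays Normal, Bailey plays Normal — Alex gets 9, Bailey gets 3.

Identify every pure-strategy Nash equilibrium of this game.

This game has no pure Nash equilibrium.

(None, None): Alex can switch to Light (4 → 7). Not NE.
(None, Light): Alex can switch to Light (-3 → 1). Not NE.
(None, Normal): Alex can switch to Light (-6 → 2). Not NE.
(Light, None): Bailey can switch to Light (0 → 7). Not NE.
(Light, Light): Alex can switch to Normal (1 → 3). Not NE.
(Light, Normal): Alex can switch to Normal (2 → 9). Not NE.
(Normal, None): Alex can switch to None (3 → 4). Not NE.
(Normal, Light): Bailey can switch to None (0 → 6). Not NE.
(Normal, Normal): Bailey can switch to None (3 → 6). Not NE.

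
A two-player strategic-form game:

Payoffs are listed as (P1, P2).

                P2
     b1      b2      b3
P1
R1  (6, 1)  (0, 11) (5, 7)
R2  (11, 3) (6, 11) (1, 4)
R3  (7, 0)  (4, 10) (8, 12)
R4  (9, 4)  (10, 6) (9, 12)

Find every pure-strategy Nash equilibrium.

The unique pure-strategy Nash equilibrium is (R4, b3).

P1 against b1: payoffs 6, 11, 7, 9 → best response R2.
P1 against b2: payoffs 0, 6, 4, 10 → best response R4.
P1 against b3: payoffs 5, 1, 8, 9 → best response R4.
P2 against R1: payoffs 1, 11, 7 → best response b2.
P2 against R2: payoffs 3, 11, 4 → best response b2.
P2 against R3: payoffs 0, 10, 12 → best response b3.
P2 against R4: payoffs 4, 6, 12 → best response b3.
Mutual best responses: (R4, b3).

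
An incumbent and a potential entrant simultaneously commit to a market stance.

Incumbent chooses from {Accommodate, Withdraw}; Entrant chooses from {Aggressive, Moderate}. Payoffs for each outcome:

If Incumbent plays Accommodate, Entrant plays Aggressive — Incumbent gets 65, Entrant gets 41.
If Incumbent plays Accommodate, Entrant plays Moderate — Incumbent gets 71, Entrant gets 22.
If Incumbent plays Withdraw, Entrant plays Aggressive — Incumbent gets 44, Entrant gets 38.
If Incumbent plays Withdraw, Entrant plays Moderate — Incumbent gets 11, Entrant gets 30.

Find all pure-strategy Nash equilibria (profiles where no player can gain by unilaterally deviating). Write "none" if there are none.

Pure NE: (Accommodate, Aggressive)

Incumbent against Aggressive: payoffs 65, 44 → best response Accommodate.
Incumbent against Moderate: payoffs 71, 11 → best response Accommodate.
Entrant against Accommodate: payoffs 41, 22 → best response Aggressive.
Entrant against Withdraw: payoffs 38, 30 → best response Aggressive.
Mutual best responses: (Accommodate, Aggressive).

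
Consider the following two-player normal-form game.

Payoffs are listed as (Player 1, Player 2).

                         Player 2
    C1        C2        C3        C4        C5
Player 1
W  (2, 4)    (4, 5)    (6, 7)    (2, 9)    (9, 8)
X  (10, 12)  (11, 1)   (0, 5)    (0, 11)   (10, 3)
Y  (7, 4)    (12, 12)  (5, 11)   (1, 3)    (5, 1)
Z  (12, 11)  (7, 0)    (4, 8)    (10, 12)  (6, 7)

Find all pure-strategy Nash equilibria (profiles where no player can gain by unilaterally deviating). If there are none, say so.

Check each profile: it is a Nash equilibrium iff no player can strictly gain by switching unilaterally.
(W, C1): Player 1 can switch to X (2 → 10). Not NE.
(W, C2): Player 1 can switch to X (4 → 11). Not NE.
(W, C3): Player 2 can switch to C4 (7 → 9). Not NE.
(W, C4): Player 1 can switch to Z (2 → 10). Not NE.
(W, C5): Player 1 can switch to X (9 → 10). Not NE.
(X, C1): Player 1 can switch to Z (10 → 12). Not NE.
(X, C2): Player 1 can switch to Y (11 → 12). Not NE.
(X, C3): Player 1 can switch to W (0 → 6). Not NE.
(X, C4): Player 1 can switch to W (0 → 2). Not NE.
(X, C5): Player 2 can switch to C1 (3 → 12). Not NE.
(Y, C2): Player 1 gets 12, best alternative 11; Player 2 gets 12, best alternative 11. No profitable deviation — NE.
(Z, C4): Player 1 gets 10, best alternative 2; Player 2 gets 12, best alternative 11. No profitable deviation — NE.
(The remaining 8 profiles each have a profitable deviation by the same check.)

(Y, C2), (Z, C4)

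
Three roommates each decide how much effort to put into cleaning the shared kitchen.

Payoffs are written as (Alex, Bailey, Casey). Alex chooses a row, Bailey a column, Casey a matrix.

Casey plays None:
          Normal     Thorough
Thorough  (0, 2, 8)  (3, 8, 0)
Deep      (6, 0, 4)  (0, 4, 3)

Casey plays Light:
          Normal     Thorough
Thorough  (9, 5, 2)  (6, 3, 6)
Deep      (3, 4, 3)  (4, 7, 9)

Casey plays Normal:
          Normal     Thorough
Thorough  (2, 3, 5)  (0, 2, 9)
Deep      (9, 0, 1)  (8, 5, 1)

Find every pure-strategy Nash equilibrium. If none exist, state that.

Mark each player's best response to every combination of opponents' strategies; a profile where every player is best-responding is a pure Nash equilibrium.
Alex against (Normal, None): payoffs 0, 6 → best response Deep.
Alex against (Normal, Light): payoffs 9, 3 → best response Thorough.
Alex against (Normal, Normal): payoffs 2, 9 → best response Deep.
Alex against (Thorough, None): payoffs 3, 0 → best response Thorough.
Alex against (Thorough, Light): payoffs 6, 4 → best response Thorough.
Alex against (Thorough, Normal): payoffs 0, 8 → best response Deep.
Bailey against (Thorough, None): payoffs 2, 8 → best response Thorough.
Bailey against (Thorough, Light): payoffs 5, 3 → best response Normal.
Bailey against (Thorough, Normal): payoffs 3, 2 → best response Normal.
Bailey against (Deep, None): payoffs 0, 4 → best response Thorough.
Bailey against (Deep, Light): payoffs 4, 7 → best response Thorough.
Bailey against (Deep, Normal): payoffs 0, 5 → best response Thorough.
Casey against (Thorough, Normal): payoffs 8, 2, 5 → best response None.
Casey against (Thorough, Thorough): payoffs 0, 6, 9 → best response Normal.
Casey against (Deep, Normal): payoffs 4, 3, 1 → best response None.
Casey against (Deep, Thorough): payoffs 3, 9, 1 → best response Light.
No profile is a mutual best response for all players.

none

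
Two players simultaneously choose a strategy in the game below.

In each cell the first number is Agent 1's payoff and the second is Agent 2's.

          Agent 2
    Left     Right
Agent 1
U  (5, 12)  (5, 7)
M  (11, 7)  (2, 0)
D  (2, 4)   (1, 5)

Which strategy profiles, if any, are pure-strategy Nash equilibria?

Mark each player's best response to every combination of opponents' strategies; a profile where every player is best-responding is a pure Nash equilibrium.
Agent 1 against Left: payoffs 5, 11, 2 → best response M.
Agent 1 against Right: payoffs 5, 2, 1 → best response U.
Agent 2 against U: payoffs 12, 7 → best response Left.
Agent 2 against M: payoffs 7, 0 → best response Left.
Agent 2 against D: payoffs 4, 5 → best response Right.
Mutual best responses: (M, Left).

(M, Left)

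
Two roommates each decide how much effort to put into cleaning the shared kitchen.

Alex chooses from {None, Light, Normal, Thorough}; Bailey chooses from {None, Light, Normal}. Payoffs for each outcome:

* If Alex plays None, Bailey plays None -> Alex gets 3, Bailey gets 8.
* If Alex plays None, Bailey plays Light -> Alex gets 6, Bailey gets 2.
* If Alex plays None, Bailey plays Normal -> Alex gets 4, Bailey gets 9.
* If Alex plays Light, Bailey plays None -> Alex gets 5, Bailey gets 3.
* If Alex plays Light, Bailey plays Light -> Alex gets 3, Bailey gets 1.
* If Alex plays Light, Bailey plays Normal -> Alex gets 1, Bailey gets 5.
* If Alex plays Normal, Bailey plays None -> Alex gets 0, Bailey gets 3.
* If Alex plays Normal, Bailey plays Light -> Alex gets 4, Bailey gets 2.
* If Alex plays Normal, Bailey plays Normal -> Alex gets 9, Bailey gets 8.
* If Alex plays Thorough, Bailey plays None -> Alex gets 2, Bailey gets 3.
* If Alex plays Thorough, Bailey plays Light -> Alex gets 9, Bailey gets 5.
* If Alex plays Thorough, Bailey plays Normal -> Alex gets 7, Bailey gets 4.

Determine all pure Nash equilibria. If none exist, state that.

Alex against None: payoffs 3, 5, 0, 2 → best response Light.
Alex against Light: payoffs 6, 3, 4, 9 → best response Thorough.
Alex against Normal: payoffs 4, 1, 9, 7 → best response Normal.
Bailey against None: payoffs 8, 2, 9 → best response Normal.
Bailey against Light: payoffs 3, 1, 5 → best response Normal.
Bailey against Normal: payoffs 3, 2, 8 → best response Normal.
Bailey against Thorough: payoffs 3, 5, 4 → best response Light.
Mutual best responses: (Normal, Normal); (Thorough, Light).

(Normal, Normal) and (Thorough, Light)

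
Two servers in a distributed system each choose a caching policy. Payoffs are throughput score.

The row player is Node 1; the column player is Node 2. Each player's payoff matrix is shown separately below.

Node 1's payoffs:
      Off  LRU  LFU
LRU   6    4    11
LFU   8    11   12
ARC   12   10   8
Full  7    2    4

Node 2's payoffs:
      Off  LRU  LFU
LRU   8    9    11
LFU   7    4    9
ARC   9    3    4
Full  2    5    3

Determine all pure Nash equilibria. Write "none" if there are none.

Mark each player's best response to every combination of opponents' strategies; a profile where every player is best-responding is a pure Nash equilibrium.
Node 1 against Off: payoffs 6, 8, 12, 7 → best response ARC.
Node 1 against LRU: payoffs 4, 11, 10, 2 → best response LFU.
Node 1 against LFU: payoffs 11, 12, 8, 4 → best response LFU.
Node 2 against LRU: payoffs 8, 9, 11 → best response LFU.
Node 2 against LFU: payoffs 7, 4, 9 → best response LFU.
Node 2 against ARC: payoffs 9, 3, 4 → best response Off.
Node 2 against Full: payoffs 2, 5, 3 → best response LRU.
Mutual best responses: (LFU, LFU); (ARC, Off).

Pure-strategy Nash equilibria: (LFU, LFU); (ARC, Off)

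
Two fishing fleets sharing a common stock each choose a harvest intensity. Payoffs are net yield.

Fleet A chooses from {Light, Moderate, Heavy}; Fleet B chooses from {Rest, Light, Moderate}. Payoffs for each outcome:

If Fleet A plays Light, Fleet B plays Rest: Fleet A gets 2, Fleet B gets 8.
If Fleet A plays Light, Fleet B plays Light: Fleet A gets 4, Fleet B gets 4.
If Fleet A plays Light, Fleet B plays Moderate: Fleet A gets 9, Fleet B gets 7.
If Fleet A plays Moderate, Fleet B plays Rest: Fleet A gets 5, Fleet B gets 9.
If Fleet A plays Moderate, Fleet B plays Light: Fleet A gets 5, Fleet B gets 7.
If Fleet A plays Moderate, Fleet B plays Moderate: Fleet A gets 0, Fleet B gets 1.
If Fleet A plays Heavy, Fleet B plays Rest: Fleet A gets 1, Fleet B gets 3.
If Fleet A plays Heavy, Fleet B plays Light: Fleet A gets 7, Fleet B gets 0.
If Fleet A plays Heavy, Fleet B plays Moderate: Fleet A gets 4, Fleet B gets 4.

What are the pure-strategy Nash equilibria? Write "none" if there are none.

(Moderate, Rest)

Fleet A against Rest: payoffs 2, 5, 1 → best response Moderate.
Fleet A against Light: payoffs 4, 5, 7 → best response Heavy.
Fleet A against Moderate: payoffs 9, 0, 4 → best response Light.
Fleet B against Light: payoffs 8, 4, 7 → best response Rest.
Fleet B against Moderate: payoffs 9, 7, 1 → best response Rest.
Fleet B against Heavy: payoffs 3, 0, 4 → best response Moderate.
Mutual best responses: (Moderate, Rest).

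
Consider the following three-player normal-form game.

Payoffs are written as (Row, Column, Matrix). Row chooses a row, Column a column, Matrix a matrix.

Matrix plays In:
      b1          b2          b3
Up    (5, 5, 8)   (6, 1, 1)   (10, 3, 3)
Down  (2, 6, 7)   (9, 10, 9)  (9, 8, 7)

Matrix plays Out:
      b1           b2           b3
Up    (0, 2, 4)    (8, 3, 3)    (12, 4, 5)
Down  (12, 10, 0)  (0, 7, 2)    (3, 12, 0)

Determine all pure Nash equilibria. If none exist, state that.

Pure-strategy Nash equilibria: (Up, b1, In), (Up, b3, Out), (Down, b2, In)

Check each profile: it is a Nash equilibrium iff no player can strictly gain by switching unilaterally.
(Up, b1, In): Row gets 5, best alternative 2; Column gets 5, best alternative 3; Matrix gets 8, best alternative 4. No profitable deviation — NE.
(Up, b1, Out): Row can switch to Down (0 → 12). Not NE.
(Up, b2, In): Row can switch to Down (6 → 9). Not NE.
(Up, b2, Out): Column can switch to b3 (3 → 4). Not NE.
(Up, b3, In): Column can switch to b1 (3 → 5). Not NE.
(Up, b3, Out): Row gets 12, best alternative 3; Column gets 4, best alternative 3; Matrix gets 5, best alternative 3. No profitable deviation — NE.
(Down, b1, In): Row can switch to Up (2 → 5). Not NE.
(Down, b1, Out): Column can switch to b3 (10 → 12). Not NE.
(Down, b2, In): Row gets 9, best alternative 6; Column gets 10, best alternative 8; Matrix gets 9, best alternative 2. No profitable deviation — NE.
(Down, b2, Out): Row can switch to Up (0 → 8). Not NE.
(Down, b3, In): Row can switch to Up (9 → 10). Not NE.
(Down, b3, Out): Row can switch to Up (3 → 12). Not NE.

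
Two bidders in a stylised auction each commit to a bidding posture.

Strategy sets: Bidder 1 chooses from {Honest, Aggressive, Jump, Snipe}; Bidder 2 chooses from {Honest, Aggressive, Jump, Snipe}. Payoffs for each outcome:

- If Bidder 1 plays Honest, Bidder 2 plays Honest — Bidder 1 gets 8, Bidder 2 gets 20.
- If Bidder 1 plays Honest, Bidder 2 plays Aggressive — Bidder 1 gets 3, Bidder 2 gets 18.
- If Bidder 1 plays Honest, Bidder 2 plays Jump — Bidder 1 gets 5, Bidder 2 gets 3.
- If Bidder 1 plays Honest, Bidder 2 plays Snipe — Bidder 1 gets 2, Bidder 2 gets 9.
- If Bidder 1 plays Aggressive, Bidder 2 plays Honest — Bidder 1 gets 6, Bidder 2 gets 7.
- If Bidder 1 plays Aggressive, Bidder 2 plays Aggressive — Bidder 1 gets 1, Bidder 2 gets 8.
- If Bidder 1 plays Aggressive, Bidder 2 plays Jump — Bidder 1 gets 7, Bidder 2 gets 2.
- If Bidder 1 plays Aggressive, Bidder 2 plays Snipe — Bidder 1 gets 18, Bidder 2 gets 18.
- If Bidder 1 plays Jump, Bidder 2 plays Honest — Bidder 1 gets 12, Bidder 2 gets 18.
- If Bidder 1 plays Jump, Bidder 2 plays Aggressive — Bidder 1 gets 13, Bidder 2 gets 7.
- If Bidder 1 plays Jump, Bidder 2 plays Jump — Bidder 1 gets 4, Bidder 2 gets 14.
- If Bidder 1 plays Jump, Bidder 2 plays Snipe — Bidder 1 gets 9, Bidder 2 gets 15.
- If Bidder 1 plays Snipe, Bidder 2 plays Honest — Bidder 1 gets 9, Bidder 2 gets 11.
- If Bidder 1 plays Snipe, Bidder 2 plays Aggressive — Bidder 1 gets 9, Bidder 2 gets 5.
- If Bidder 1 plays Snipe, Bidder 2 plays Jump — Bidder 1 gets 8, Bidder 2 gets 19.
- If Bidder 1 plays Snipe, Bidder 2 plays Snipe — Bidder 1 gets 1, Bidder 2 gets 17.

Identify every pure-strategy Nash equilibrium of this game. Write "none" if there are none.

For each strategy profile, look for a profitable unilateral deviation.
(Honest, Honest): Bidder 1 can switch to Jump (8 → 12). Not NE.
(Honest, Aggressive): Bidder 1 can switch to Jump (3 → 13). Not NE.
(Honest, Jump): Bidder 1 can switch to Aggressive (5 → 7). Not NE.
(Honest, Snipe): Bidder 1 can switch to Aggressive (2 → 18). Not NE.
(Aggressive, Honest): Bidder 1 can switch to Honest (6 → 8). Not NE.
(Aggressive, Aggressive): Bidder 1 can switch to Honest (1 → 3). Not NE.
(Aggressive, Jump): Bidder 1 can switch to Snipe (7 → 8). Not NE.
(Aggressive, Snipe): Bidder 1 gets 18, best alternative 9; Bidder 2 gets 18, best alternative 8. No profitable deviation — NE.
(Jump, Honest): Bidder 1 gets 12, best alternative 9; Bidder 2 gets 18, best alternative 15. No profitable deviation — NE.
(Jump, Aggressive): Bidder 2 can switch to Honest (7 → 18). Not NE.
(Jump, Jump): Bidder 1 can switch to Honest (4 → 5). Not NE.
(Jump, Snipe): Bidder 1 can switch to Aggressive (9 → 18). Not NE.
(Snipe, Jump): Bidder 1 gets 8, best alternative 7; Bidder 2 gets 19, best alternative 17. No profitable deviation — NE.
(The remaining 3 profiles each have a profitable deviation by the same check.)

The pure Nash equilibria are (Aggressive, Snipe) and (Jump, Honest) and (Snipe, Jump).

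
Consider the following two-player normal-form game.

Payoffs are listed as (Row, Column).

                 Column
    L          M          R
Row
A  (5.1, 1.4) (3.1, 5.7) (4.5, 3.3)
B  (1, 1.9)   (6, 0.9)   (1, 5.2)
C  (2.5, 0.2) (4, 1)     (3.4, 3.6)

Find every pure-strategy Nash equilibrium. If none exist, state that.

(A, L): Column can switch to M (1.4 → 5.7). Not NE.
(A, M): Row can switch to B (3.1 → 6). Not NE.
(A, R): Column can switch to M (3.3 → 5.7). Not NE.
(B, L): Row can switch to A (1 → 5.1). Not NE.
(B, M): Column can switch to L (0.9 → 1.9). Not NE.
(B, R): Row can switch to A (1 → 4.5). Not NE.
(C, L): Row can switch to A (2.5 → 5.1). Not NE.
(C, M): Row can switch to B (4 → 6). Not NE.
(C, R): Row can switch to A (3.4 → 4.5). Not NE.

none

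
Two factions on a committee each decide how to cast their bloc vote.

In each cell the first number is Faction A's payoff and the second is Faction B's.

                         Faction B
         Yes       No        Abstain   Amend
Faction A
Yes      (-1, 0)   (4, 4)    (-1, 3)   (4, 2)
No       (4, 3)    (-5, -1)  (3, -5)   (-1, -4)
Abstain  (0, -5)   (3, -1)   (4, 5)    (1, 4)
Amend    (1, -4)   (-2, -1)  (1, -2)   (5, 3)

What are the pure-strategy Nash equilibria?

Faction A against Yes: payoffs -1, 4, 0, 1 → best response No.
Faction A against No: payoffs 4, -5, 3, -2 → best response Yes.
Faction A against Abstain: payoffs -1, 3, 4, 1 → best response Abstain.
Faction A against Amend: payoffs 4, -1, 1, 5 → best response Amend.
Faction B against Yes: payoffs 0, 4, 3, 2 → best response No.
Faction B against No: payoffs 3, -1, -5, -4 → best response Yes.
Faction B against Abstain: payoffs -5, -1, 5, 4 → best response Abstain.
Faction B against Amend: payoffs -4, -1, -2, 3 → best response Amend.
Mutual best responses: (Yes, No); (No, Yes); (Abstain, Abstain); (Amend, Amend).

The pure Nash equilibria are (Yes, No), (No, Yes), (Abstain, Abstain), (Amend, Amend).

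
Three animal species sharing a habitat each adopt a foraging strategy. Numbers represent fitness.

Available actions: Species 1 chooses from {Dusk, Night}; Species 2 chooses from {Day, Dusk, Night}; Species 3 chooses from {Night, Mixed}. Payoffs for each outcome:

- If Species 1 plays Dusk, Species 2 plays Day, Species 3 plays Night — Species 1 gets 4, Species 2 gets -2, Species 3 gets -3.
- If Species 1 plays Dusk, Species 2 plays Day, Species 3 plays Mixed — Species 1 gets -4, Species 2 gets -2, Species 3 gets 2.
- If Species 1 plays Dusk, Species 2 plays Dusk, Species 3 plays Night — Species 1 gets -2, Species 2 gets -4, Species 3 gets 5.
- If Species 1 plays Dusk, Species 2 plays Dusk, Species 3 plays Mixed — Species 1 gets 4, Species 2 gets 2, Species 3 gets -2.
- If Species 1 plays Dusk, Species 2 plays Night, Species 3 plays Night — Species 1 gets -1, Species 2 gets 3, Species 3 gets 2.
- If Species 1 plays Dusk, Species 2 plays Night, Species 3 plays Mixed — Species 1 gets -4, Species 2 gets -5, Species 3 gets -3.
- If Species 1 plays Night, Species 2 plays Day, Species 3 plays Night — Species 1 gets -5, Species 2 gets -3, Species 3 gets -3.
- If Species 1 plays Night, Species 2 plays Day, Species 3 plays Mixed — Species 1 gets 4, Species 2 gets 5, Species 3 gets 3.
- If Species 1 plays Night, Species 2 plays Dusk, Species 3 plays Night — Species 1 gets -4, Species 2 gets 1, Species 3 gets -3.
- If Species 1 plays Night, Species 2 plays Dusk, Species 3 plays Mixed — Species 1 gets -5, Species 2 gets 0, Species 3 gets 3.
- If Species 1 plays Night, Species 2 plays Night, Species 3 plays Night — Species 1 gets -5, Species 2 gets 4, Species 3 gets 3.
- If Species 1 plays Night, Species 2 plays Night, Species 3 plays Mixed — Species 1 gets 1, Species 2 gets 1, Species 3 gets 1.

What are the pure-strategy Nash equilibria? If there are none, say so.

Species 1 against (Day, Night): payoffs 4, -5 → best response Dusk.
Species 1 against (Day, Mixed): payoffs -4, 4 → best response Night.
Species 1 against (Dusk, Night): payoffs -2, -4 → best response Dusk.
Species 1 against (Dusk, Mixed): payoffs 4, -5 → best response Dusk.
Species 1 against (Night, Night): payoffs -1, -5 → best response Dusk.
Species 1 against (Night, Mixed): payoffs -4, 1 → best response Night.
Species 2 against (Dusk, Night): payoffs -2, -4, 3 → best response Night.
Species 2 against (Dusk, Mixed): payoffs -2, 2, -5 → best response Dusk.
Species 2 against (Night, Night): payoffs -3, 1, 4 → best response Night.
Species 2 against (Night, Mixed): payoffs 5, 0, 1 → best response Day.
Species 3 against (Dusk, Day): payoffs -3, 2 → best response Mixed.
Species 3 against (Dusk, Dusk): payoffs 5, -2 → best response Night.
Species 3 against (Dusk, Night): payoffs 2, -3 → best response Night.
Species 3 against (Night, Day): payoffs -3, 3 → best response Mixed.
Species 3 against (Night, Dusk): payoffs -3, 3 → best response Mixed.
Species 3 against (Night, Night): payoffs 3, 1 → best response Night.
Mutual best responses: (Dusk, Night, Night); (Night, Day, Mixed).

Pure-strategy Nash equilibria: (Dusk, Night, Night), (Night, Day, Mixed)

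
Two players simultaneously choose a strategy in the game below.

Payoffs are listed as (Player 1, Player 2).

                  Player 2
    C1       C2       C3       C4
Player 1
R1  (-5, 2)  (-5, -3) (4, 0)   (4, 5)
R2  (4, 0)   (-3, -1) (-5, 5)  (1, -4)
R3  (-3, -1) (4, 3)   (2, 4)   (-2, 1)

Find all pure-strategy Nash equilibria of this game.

Pure NE: (R1, C4)

Player 1 against C1: payoffs -5, 4, -3 → best response R2.
Player 1 against C2: payoffs -5, -3, 4 → best response R3.
Player 1 against C3: payoffs 4, -5, 2 → best response R1.
Player 1 against C4: payoffs 4, 1, -2 → best response R1.
Player 2 against R1: payoffs 2, -3, 0, 5 → best response C4.
Player 2 against R2: payoffs 0, -1, 5, -4 → best response C3.
Player 2 against R3: payoffs -1, 3, 4, 1 → best response C3.
Mutual best responses: (R1, C4).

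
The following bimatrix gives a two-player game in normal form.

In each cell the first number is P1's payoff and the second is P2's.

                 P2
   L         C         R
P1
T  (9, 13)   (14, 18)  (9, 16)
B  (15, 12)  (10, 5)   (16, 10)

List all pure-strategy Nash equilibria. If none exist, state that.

P1 against L: payoffs 9, 15 → best response B.
P1 against C: payoffs 14, 10 → best response T.
P1 against R: payoffs 9, 16 → best response B.
P2 against T: payoffs 13, 18, 16 → best response C.
P2 against B: payoffs 12, 5, 10 → best response L.
Mutual best responses: (T, C); (B, L).

Pure-strategy Nash equilibria: (T, C), (B, L)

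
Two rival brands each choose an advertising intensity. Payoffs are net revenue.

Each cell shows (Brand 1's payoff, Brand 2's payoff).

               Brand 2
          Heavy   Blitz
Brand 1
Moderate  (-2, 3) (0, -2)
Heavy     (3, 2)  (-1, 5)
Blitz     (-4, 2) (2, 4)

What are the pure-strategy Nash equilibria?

(Moderate, Heavy): Brand 1 can switch to Heavy (-2 → 3). Not NE.
(Moderate, Blitz): Brand 1 can switch to Blitz (0 → 2). Not NE.
(Heavy, Heavy): Brand 2 can switch to Blitz (2 → 5). Not NE.
(Heavy, Blitz): Brand 1 can switch to Moderate (-1 → 0). Not NE.
(Blitz, Heavy): Brand 1 can switch to Moderate (-4 → -2). Not NE.
(Blitz, Blitz): Brand 1 gets 2, best alternative 0; Brand 2 gets 4, best alternative 2. No profitable deviation — NE.

Pure NE: (Blitz, Blitz)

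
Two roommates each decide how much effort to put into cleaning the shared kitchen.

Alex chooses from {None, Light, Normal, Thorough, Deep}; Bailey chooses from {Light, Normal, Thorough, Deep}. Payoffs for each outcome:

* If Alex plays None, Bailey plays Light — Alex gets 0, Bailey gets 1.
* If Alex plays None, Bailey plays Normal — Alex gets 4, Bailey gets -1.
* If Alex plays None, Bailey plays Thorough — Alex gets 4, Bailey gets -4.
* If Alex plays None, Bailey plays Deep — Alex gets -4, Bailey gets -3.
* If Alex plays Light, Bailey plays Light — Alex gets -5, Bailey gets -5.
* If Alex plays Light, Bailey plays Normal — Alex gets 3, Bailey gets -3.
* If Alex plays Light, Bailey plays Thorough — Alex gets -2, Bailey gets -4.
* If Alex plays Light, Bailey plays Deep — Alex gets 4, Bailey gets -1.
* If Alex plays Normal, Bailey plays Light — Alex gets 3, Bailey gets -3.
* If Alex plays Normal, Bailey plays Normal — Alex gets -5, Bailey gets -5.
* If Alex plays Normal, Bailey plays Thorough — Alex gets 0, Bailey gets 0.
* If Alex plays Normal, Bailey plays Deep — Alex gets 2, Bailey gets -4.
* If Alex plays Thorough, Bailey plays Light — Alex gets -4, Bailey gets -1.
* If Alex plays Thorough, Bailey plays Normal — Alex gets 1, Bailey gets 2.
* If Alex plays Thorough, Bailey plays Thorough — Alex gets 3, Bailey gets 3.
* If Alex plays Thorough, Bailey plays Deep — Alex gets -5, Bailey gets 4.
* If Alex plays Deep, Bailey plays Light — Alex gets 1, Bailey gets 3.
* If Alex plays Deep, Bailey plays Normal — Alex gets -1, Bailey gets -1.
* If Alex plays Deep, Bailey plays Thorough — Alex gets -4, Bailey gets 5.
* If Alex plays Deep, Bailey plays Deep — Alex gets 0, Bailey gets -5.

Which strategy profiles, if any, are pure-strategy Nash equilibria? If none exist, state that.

Pure NE: (Light, Deep)

(None, Light): Alex can switch to Normal (0 → 3). Not NE.
(None, Normal): Bailey can switch to Light (-1 → 1). Not NE.
(None, Thorough): Bailey can switch to Light (-4 → 1). Not NE.
(None, Deep): Alex can switch to Light (-4 → 4). Not NE.
(Light, Light): Alex can switch to None (-5 → 0). Not NE.
(Light, Normal): Alex can switch to None (3 → 4). Not NE.
(Light, Thorough): Alex can switch to None (-2 → 4). Not NE.
(Light, Deep): Alex gets 4, best alternative 2; Bailey gets -1, best alternative -3. No profitable deviation — NE.
(Normal, Light): Bailey can switch to Thorough (-3 → 0). Not NE.
(Normal, Normal): Alex can switch to None (-5 → 4). Not NE.
(Normal, Thorough): Alex can switch to None (0 → 4). Not NE.
(The remaining 9 profiles each have a profitable deviation by the same check.)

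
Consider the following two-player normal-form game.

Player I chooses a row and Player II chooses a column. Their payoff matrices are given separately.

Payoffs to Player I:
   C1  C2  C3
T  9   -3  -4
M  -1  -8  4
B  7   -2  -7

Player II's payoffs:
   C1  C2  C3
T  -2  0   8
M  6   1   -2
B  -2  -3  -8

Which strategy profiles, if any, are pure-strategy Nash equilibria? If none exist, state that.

(T, C1): Player II can switch to C2 (-2 → 0). Not NE.
(T, C2): Player I can switch to B (-3 → -2). Not NE.
(T, C3): Player I can switch to M (-4 → 4). Not NE.
(M, C1): Player I can switch to T (-1 → 9). Not NE.
(M, C2): Player I can switch to T (-8 → -3). Not NE.
(M, C3): Player II can switch to C1 (-2 → 6). Not NE.
(B, C1): Player I can switch to T (7 → 9). Not NE.
(B, C2): Player II can switch to C1 (-3 → -2). Not NE.
(B, C3): Player I can switch to T (-7 → -4). Not NE.

There is no pure-strategy Nash equilibrium.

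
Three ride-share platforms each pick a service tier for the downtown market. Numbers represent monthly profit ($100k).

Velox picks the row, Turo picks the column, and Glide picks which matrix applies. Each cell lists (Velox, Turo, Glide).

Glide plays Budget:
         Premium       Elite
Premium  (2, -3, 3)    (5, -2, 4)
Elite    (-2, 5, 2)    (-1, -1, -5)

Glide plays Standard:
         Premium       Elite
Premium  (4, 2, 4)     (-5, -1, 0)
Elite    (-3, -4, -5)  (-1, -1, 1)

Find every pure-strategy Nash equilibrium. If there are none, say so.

Velox against (Premium, Budget): payoffs 2, -2 → best response Premium.
Velox against (Premium, Standard): payoffs 4, -3 → best response Premium.
Velox against (Elite, Budget): payoffs 5, -1 → best response Premium.
Velox against (Elite, Standard): payoffs -5, -1 → best response Elite.
Turo against (Premium, Budget): payoffs -3, -2 → best response Elite.
Turo against (Premium, Standard): payoffs 2, -1 → best response Premium.
Turo against (Elite, Budget): payoffs 5, -1 → best response Premium.
Turo against (Elite, Standard): payoffs -4, -1 → best response Elite.
Glide against (Premium, Premium): payoffs 3, 4 → best response Standard.
Glide against (Premium, Elite): payoffs 4, 0 → best response Budget.
Glide against (Elite, Premium): payoffs 2, -5 → best response Budget.
Glide against (Elite, Elite): payoffs -5, 1 → best response Standard.
Mutual best responses: (Premium, Premium, Standard); (Premium, Elite, Budget); (Elite, Elite, Standard).

Pure-strategy Nash equilibria: (Premium, Premium, Standard), (Premium, Elite, Budget), (Elite, Elite, Standard)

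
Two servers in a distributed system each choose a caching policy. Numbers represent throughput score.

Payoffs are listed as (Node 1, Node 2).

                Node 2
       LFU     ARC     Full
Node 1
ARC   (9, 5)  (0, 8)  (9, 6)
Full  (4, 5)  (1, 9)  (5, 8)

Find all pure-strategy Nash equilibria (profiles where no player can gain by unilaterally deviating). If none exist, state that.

Node 1 against LFU: payoffs 9, 4 → best response ARC.
Node 1 against ARC: payoffs 0, 1 → best response Full.
Node 1 against Full: payoffs 9, 5 → best response ARC.
Node 2 against ARC: payoffs 5, 8, 6 → best response ARC.
Node 2 against Full: payoffs 5, 9, 8 → best response ARC.
Mutual best responses: (Full, ARC).

(Full, ARC)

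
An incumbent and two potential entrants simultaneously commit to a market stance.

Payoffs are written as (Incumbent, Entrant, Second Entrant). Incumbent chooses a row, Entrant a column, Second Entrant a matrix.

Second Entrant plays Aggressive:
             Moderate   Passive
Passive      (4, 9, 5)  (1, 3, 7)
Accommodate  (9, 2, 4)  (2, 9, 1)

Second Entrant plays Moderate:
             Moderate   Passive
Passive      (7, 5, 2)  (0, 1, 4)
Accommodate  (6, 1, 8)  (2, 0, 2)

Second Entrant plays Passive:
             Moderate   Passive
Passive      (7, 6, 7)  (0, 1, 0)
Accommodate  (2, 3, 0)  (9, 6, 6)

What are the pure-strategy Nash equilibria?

Pure-strategy Nash equilibria: (Passive, Moderate, Passive) and (Accommodate, Passive, Passive)

Check each profile: it is a Nash equilibrium iff no player can strictly gain by switching unilaterally.
(Passive, Moderate, Aggressive): Incumbent can switch to Accommodate (4 → 9). Not NE.
(Passive, Moderate, Moderate): Second Entrant can switch to Aggressive (2 → 5). Not NE.
(Passive, Moderate, Passive): Incumbent gets 7, best alternative 2; Entrant gets 6, best alternative 1; Second Entrant gets 7, best alternative 5. No profitable deviation — NE.
(Passive, Passive, Aggressive): Incumbent can switch to Accommodate (1 → 2). Not NE.
(Passive, Passive, Moderate): Incumbent can switch to Accommodate (0 → 2). Not NE.
(Passive, Passive, Passive): Incumbent can switch to Accommodate (0 → 9). Not NE.
(Accommodate, Moderate, Aggressive): Entrant can switch to Passive (2 → 9). Not NE.
(Accommodate, Moderate, Moderate): Incumbent can switch to Passive (6 → 7). Not NE.
(Accommodate, Moderate, Passive): Incumbent can switch to Passive (2 → 7). Not NE.
(Accommodate, Passive, Passive): Incumbent gets 9, best alternative 0; Entrant gets 6, best alternative 3; Second Entrant gets 6, best alternative 2. No profitable deviation — NE.
(The remaining 2 profiles each have a profitable deviation by the same check.)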